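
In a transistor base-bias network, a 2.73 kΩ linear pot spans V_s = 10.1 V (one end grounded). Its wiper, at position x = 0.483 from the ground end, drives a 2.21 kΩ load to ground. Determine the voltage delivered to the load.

The pot divides into 1.411 kΩ above the wiper and 1.319 kΩ below.
Lower segment in parallel with the load: 1.319 ‖ 2.21 = 0.8258 kΩ.
V_out = 10.1 × 0.8258/(1.411 + 0.8258) = 3.728 V.

V_out ≈ 3.73 V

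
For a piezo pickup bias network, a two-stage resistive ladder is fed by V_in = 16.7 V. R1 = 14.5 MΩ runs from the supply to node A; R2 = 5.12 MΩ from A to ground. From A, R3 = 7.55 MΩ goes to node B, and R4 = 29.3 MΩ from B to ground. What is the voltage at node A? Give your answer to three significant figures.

V_A ≈ 3.95 V

Node A sees R2 in parallel with the series input of stage 2, R3 + R4 = 36.85 MΩ.
Effective lower resistance at A: R2 ‖ 36.85 = 4.495 MΩ.
So V_A = 16.7 × 0.2367 = 3.952 V.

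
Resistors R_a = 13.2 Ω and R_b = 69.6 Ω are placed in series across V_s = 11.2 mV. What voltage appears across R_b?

V ≈ 9.41 mV

Series total: ΣR = 13.2 + 69.6 = 82.80 Ω.
V = V_s · R/ΣR = 11.2 × 0.8406 = 9.414 mV.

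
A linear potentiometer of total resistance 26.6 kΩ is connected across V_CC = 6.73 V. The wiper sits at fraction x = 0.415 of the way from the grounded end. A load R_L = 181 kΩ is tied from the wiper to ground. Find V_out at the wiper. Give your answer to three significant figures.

Lower segment x·R_p = 11.04 kΩ; upper segment (1−x)·R_p = 15.56 kΩ.
Lower segment in parallel with the load: 11.04 ‖ 181 = 10.40 kΩ.
Then V_out = V_CC · 10.40/(15.56 + 10.40) = 2.697 V.

V_out ≈ 2.70 V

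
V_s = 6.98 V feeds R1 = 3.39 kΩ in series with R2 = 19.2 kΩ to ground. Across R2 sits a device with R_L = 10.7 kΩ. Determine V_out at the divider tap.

First combine the lower leg with the load: R2 ‖ R_L = 6.871 kΩ.
Then V_out = V_s · R2'/(R1 + R2') = 6.98 × 6.871/10.26 = 4.674 V.

V_out ≈ 4.67 V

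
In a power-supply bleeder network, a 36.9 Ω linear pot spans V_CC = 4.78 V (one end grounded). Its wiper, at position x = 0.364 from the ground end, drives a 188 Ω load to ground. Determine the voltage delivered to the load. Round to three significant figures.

V_out ≈ 1.66 V

The pot divides into 23.47 Ω above the wiper and 13.43 Ω below.
Lower segment in parallel with the load: 13.43 ‖ 188 = 12.54 Ω.
Loaded-divider output: V_out = 4.78 × 0.3482 = 1.664 V.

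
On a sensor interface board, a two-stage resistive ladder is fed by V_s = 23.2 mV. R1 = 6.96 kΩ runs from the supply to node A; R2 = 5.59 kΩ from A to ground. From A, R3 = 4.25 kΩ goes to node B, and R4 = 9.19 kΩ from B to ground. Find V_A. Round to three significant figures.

The second stage (R3 + R4 = 13.44 kΩ) loads node A in parallel with R2.
R2 ‖ (R3+R4) = 3.948 kΩ.
V_A = 23.2 × 3.948/(6.96 + 3.948) = 8.397 mV.

V_A ≈ 8.40 mV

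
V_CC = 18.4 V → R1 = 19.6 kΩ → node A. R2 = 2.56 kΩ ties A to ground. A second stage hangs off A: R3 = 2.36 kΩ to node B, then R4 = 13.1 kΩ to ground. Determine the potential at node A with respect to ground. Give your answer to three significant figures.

V_A ≈ 1.85 V

Node A sees R2 in parallel with the series input of stage 2, R3 + R4 = 15.46 kΩ.
R2 ‖ (R3+R4) = 2.196 kΩ.
First divider: V_A = V_CC · 2.196/(19.6 + 2.196) = 1.854 V.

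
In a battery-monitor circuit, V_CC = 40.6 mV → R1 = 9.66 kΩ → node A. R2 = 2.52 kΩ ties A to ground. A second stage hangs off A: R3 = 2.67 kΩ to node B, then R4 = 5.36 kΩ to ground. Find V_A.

Node A sees R2 in parallel with the series input of stage 2, R3 + R4 = 8.030 kΩ.
R2 ‖ (R3+R4) = 1.918 kΩ.
So V_A = 40.6 × 0.1657 = 6.726 mV.

V_A ≈ 6.73 mV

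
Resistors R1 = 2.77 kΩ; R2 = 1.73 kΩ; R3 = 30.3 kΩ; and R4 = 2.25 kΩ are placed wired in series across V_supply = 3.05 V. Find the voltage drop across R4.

V ≈ 0.185 V

Total series resistance ΣR = 2.77 + 1.73 + 30.3 + 2.25 = 37.05 kΩ.
By the voltage-divider rule, V = 3.05 × 2.250/37.05 = 0.1852 V.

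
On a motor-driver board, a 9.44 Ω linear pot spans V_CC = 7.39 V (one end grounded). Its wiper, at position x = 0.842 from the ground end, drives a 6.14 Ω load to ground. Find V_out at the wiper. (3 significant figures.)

V_out ≈ 5.17 V

Lower segment x·R_p = 7.948 Ω; upper segment (1−x)·R_p = 1.492 Ω.
(x·R_p) ‖ R_L = 3.464 Ω.
Then V_out = V_CC · 3.464/(1.492 + 3.464) = 5.166 V.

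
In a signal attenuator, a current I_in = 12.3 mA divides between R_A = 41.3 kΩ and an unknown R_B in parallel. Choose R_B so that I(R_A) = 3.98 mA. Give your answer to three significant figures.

R_B ≈ 19.8 kΩ

Two-branch current divider: I_A = I_in · R_B/(R_A + R_B).
With f = 0.3236, R_B = R_A · f/(1−f) = 41.3 × 0.4784 = 19.76 kΩ.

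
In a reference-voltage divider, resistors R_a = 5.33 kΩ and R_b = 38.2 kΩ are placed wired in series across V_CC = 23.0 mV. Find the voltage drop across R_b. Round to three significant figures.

V ≈ 20.2 mV

Series total: ΣR = 5.33 + 38.2 = 43.53 kΩ.
By the voltage-divider rule, V = 23.0 × 38.20/43.53 = 20.18 mV.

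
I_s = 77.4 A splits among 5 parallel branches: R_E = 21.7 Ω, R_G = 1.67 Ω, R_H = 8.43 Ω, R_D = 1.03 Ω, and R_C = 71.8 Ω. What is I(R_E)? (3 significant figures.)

I ≈ 2.04 A

Total conductance ΣG = 1/21.7 + 1/1.67 + 1/8.43 + 1/1.03 + 1/71.8 = 1.748 (units of 1/Ω).
Current divider: I(R_E) = I_s · G_k/ΣG = 77.4 × (0.04608/1.748) = 77.4 × 0.02636 = 2.040 A.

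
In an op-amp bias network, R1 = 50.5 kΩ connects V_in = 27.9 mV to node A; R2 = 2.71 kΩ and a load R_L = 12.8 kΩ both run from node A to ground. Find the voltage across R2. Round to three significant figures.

R2 ‖ R_L = (2.71 × 12.8)/(2.71 + 12.8) = 2.236 kΩ.
Voltage divider with the loaded lower leg: V_out = 27.9 × 2.236/(50.5 + 2.236) = 27.9 × 0.04241 = 1.183 mV.
(Unloaded it would be 1.42 mV; the load pulls it down.)

V_out ≈ 1.18 mV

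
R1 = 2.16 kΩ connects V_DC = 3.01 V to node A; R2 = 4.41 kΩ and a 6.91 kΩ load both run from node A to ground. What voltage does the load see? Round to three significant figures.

V_out ≈ 1.67 V

R2 ‖ R_L = (4.41 × 6.91)/(4.41 + 6.91) = 2.692 kΩ.
Voltage divider with the loaded lower leg: V_out = 3.01 × 2.692/(2.16 + 2.692) = 3.01 × 0.5548 = 1.670 V.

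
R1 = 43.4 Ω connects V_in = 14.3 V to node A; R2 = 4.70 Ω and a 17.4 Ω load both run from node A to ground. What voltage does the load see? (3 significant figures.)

V_out ≈ 1.12 V

R2 ‖ R_L = (4.70 × 17.4)/(4.70 + 17.4) = 3.700 Ω.
Then V_out = V_in · R2'/(R1 + R2') = 14.3 × 3.700/47.10 = 1.123 V.
(Unloaded it would be 1.40 V; the load pulls it down.)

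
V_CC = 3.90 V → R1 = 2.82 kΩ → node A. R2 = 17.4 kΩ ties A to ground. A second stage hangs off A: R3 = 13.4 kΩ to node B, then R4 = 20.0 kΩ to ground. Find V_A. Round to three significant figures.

V_A ≈ 3.13 V

Node A sees R2 in parallel with the series input of stage 2, R3 + R4 = 33.40 kΩ.
R2 ‖ (R3+R4) = 11.44 kΩ.
First divider: V_A = V_CC · 11.44/(2.82 + 11.44) = 3.129 V.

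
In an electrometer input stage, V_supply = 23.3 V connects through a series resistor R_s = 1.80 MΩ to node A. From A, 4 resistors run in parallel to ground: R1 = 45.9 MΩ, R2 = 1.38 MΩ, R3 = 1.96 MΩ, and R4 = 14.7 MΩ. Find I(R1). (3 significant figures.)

I ≈ 0.150 µA

Parallel bank: R_p = 1/(1/45.9 + 1/1.38 + 1/1.96 + 1/14.7) = 0.7549 MΩ.
Node voltage V_A = V_supply · R_p/(R_s + R_p) = 23.3 × 0.2955 = 6.885 V.
I(R1) = V_A / R1 = 6.885/45.9 = 0.1500 µA.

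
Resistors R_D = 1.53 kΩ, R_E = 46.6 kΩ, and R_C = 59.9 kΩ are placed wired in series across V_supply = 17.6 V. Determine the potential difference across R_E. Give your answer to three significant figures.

ΣR = 1.53 + 46.6 + 59.9 = 108.0 kΩ.
By the voltage-divider rule, V = 17.6 × 46.60/108.0 = 7.592 V.

V ≈ 7.59 V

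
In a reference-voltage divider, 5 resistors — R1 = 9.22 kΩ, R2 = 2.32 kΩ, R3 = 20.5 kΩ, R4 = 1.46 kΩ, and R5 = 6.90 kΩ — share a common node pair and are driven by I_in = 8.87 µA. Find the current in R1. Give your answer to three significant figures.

I ≈ 0.678 µA

ΣG = 1/9.22 + 1/2.32 + 1/20.5 + 1/1.46 + 1/6.90 = 1.418.
Current divider: I(R1) = I_in · G_k/ΣG = 8.87 × (0.1085/1.418) = 8.87 × 0.07648 = 0.6784 µA.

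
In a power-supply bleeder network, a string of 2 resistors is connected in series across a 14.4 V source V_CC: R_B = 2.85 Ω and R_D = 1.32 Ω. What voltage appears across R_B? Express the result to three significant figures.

Total series resistance ΣR = 2.85 + 1.32 = 4.170 Ω.
V = V_CC · R/ΣR = 14.4 × 0.6835 = 9.842 V.

V ≈ 9.84 V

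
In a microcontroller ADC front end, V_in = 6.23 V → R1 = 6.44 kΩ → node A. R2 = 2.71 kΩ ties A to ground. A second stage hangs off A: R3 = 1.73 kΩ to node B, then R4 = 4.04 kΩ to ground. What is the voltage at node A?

V_A ≈ 1.39 V

Node A sees R2 in parallel with the series input of stage 2, R3 + R4 = 5.770 kΩ.
R2 ‖ (R3+R4) = 1.844 kΩ.
V_A = 6.23 × 1.844/(6.44 + 1.844) = 1.387 V.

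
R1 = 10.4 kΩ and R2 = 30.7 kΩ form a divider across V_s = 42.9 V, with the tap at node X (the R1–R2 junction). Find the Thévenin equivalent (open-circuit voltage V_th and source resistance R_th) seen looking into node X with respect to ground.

Open-circuit (no load on X): V_th = V_s · R2/(R1 + R2) = 42.9 × 30.7/(10.40 + 30.7) = 32.04 V.
With V_s suppressed (replaced by a short), R_th = R1 ‖ R2 = (10.40 × 30.7)/(10.40 + 30.7) = 7.768 kΩ.

V_th ≈ 32.0 V, R_th ≈ 7.77 kΩ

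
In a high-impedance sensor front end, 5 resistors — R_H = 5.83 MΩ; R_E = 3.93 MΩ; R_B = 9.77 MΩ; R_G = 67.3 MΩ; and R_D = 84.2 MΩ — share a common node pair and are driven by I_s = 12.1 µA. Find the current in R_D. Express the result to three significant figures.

I ≈ 0.259 µA

ΣG = 1/5.83 + 1/3.93 + 1/9.77 + 1/67.3 + 1/84.2 = 0.5551.
By the current-divider rule, I = I_s · G_k/ΣG = 12.1 × 0.02140 = 0.2589 µA.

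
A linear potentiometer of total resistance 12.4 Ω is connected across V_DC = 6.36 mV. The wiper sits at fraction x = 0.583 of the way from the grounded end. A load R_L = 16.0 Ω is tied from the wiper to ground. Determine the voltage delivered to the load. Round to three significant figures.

The pot divides into 5.171 Ω above the wiper and 7.229 Ω below.
R_L loads the lower segment: effective lower R = 4.979 Ω.
V_out = 6.36 × 4.979/(5.171 + 4.979) = 3.120 mV.

V_out ≈ 3.12 mV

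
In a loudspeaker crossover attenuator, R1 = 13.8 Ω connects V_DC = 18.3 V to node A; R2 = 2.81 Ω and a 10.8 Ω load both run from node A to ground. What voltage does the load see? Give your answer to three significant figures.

V_out ≈ 2.55 V

The load sits in parallel with R2, giving an effective lower resistance R2' = R2·R_L/(R2+R_L) = 2.230 Ω.
Now apply the divider: V_out = 18.3 × 0.1391 = 2.546 V.
(Unloaded it would be 3.10 V; the load pulls it down.)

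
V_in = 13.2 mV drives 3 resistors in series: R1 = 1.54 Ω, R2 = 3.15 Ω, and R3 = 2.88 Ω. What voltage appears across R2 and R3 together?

V ≈ 10.5 mV

Series total: ΣR = 1.54 + 3.15 + 2.88 = 7.570 Ω.
R_{R2..R3} = 3.15 + 2.88 = 6.030 Ω.
V = V_in · R/ΣR = 13.2 × 0.7966 = 10.51 mV.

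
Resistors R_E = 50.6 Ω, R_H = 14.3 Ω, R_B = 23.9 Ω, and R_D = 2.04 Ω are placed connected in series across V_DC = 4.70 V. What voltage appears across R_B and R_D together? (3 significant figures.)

Series total: ΣR = 50.6 + 14.3 + 23.9 + 2.04 = 90.84 Ω.
R_{R_B..R_D} = 23.9 + 2.04 = 25.94 Ω.
By the voltage-divider rule, V = 4.70 × 25.94/90.84 = 1.342 V.

V ≈ 1.34 V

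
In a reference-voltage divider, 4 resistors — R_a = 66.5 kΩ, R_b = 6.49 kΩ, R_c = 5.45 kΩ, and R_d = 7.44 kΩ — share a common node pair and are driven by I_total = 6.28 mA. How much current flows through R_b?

Total conductance ΣG = 1/66.5 + 1/6.49 + 1/5.45 + 1/7.44 = 0.4870 (units of 1/kΩ).
By the current-divider rule, I = I_total · G_k/ΣG = 6.28 × 0.3164 = 1.987 mA.

I ≈ 1.99 mA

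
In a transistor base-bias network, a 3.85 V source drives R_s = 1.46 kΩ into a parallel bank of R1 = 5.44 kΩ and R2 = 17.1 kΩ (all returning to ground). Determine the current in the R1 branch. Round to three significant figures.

Combine the parallel branches: R_p = (1/5.44 + 1/17.1)⁻¹ = 4.127 kΩ.
Node voltage V_A = V_in · R_p/(R_s + R_p) = 3.85 × 0.7387 = 2.844 V.
Branch current I = V_A/R1 = 2.844/5.44 = 0.5228 mA.
(Check via current divider: I_total = 0.6891 mA; share G_k/ΣG = 0.7587 → same result.)

I ≈ 0.523 mA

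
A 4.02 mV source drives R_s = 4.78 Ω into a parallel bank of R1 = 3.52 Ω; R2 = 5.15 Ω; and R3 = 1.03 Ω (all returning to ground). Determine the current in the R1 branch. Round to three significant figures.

I ≈ 0.144 mA

Parallel bank: R_p = 1/(1/3.52 + 1/5.15 + 1/1.03) = 0.6901 Ω.
V_A = 4.02 × 0.6901/5.470 = 0.5071 mV.
Branch current I = V_A/R1 = 0.5071/3.52 = 0.1441 mA.
(Equivalently: I_total = 0.7349 mA, then current-divider fraction G_k/ΣG = 0.1960.)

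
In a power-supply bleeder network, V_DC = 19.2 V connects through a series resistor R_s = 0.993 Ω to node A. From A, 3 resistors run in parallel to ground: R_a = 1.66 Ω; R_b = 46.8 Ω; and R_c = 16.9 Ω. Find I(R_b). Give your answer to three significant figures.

I ≈ 0.244 A

Parallel bank: R_p = 1/(1/1.66 + 1/46.8 + 1/16.9) = 1.464 Ω.
V_A = 19.2 × 1.464/2.457 = 11.44 V.
I(R_b) = V_A / R_b = 11.44/46.8 = 0.2445 A.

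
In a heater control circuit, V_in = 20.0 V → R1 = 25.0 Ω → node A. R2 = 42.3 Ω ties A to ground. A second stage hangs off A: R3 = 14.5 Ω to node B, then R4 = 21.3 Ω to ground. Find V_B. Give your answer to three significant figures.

V_B ≈ 5.20 V

Node A sees R2 in parallel with the series input of stage 2, R3 + R4 = 35.80 Ω.
R2 ‖ (R3+R4) = 19.39 Ω.
So V_A = 20.0 × 0.4368 = 8.736 V.
V_B = V_A × 0.5950 = 5.198 V.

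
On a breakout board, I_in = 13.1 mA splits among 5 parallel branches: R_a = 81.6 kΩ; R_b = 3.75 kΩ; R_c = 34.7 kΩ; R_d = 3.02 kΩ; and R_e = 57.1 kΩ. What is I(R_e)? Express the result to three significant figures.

Total conductance ΣG = 1/81.6 + 1/3.75 + 1/34.7 + 1/3.02 + 1/57.1 = 0.6564 (units of 1/kΩ).
By the current-divider rule, I = I_in · G_k/ΣG = 13.1 × 0.02668 = 0.3495 mA.

I ≈ 0.350 mA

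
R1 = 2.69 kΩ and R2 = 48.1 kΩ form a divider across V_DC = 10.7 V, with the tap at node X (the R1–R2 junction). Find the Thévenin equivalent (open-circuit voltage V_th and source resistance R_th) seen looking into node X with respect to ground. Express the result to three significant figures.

V_th is the unloaded tap voltage: V_DC · R2/(R1+R2) = 10.7 × 0.9470 = 10.13 V.
Looking into X with the source shorted: R_th = R1·R2/(R1+R2) = 2.690 × 48.1/50.79 = 2.548 kΩ.

V_th ≈ 10.1 V, R_th ≈ 2.55 kΩ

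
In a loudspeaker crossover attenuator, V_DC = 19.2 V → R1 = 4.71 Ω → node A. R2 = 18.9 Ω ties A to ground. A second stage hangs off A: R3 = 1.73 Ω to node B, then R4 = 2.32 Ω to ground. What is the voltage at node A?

V_A ≈ 7.96 V

Looking into the second stage from A: R3 + R4 = 4.050 Ω appears in parallel with R2.
R2 ‖ (R3+R4) = 3.335 Ω.
V_A = 19.2 × 3.335/(4.71 + 3.335) = 7.960 V.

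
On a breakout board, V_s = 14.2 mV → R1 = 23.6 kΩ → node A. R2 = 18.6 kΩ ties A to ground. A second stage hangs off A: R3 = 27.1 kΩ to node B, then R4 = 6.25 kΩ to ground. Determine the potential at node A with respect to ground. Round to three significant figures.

Looking into the second stage from A: R3 + R4 = 33.35 kΩ appears in parallel with R2.
R2 ‖ (R3+R4) = 11.94 kΩ.
So V_A = 14.2 × 0.3360 = 4.771 mV.

V_A ≈ 4.77 mV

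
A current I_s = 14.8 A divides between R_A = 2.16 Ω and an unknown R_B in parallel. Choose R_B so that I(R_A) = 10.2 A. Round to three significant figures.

In a two-way split, I_A/I_s = R_B/(R_A + R_B).
10.2/14.8 = R_B/(R_A + R_B) → R_B = R_A · (0.6892)/(1 − 0.6892) = 2.16 × 2.217 = 4.790 Ω.

R_B ≈ 4.79 Ω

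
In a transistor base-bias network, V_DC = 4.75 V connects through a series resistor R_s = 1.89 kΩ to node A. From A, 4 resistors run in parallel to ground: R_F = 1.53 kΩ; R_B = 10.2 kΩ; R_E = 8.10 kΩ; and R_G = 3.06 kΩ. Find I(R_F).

Parallel bank: R_p = 1/(1/1.53 + 1/10.2 + 1/8.10 + 1/3.06) = 0.8320 kΩ.
Node voltage V_A = V_DC · R_p/(R_s + R_p) = 4.75 × 0.3057 = 1.452 V.
Branch current I = V_A/R_F = 1.452/1.53 = 0.9490 mA.

I ≈ 0.949 mA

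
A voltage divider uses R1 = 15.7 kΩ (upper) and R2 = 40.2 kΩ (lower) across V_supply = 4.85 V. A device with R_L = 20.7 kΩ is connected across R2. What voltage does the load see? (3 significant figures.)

The load sits in parallel with R2, giving an effective lower resistance R2' = R2·R_L/(R2+R_L) = 13.66 kΩ.
Now apply the divider: V_out = 4.85 × 0.4653 = 2.257 V.
(Unloaded it would be 3.49 V; the load pulls it down.)

V_out ≈ 2.26 V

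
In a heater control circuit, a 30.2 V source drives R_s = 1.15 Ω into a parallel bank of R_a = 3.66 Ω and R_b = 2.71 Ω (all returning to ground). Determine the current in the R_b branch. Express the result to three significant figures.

Combine the parallel branches: R_p = (1/3.66 + 1/2.71)⁻¹ = 1.557 Ω.
V_A by voltage divider: V_A = 30.2 × 1.557/(1.15 + 1.557) = 17.37 V.
Branch current I = V_A/R_b = 17.37/2.71 = 6.410 A.
(Check via current divider: I_total = 11.16 A; share G_k/ΣG = 0.5746 → same result.)

I ≈ 6.41 A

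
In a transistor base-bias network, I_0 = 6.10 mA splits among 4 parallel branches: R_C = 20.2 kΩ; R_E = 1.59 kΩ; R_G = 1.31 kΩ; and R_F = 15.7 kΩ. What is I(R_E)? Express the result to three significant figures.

Conductances: ΣG = 1/20.2 + 1/1.59 + 1/1.31 + 1/15.7 = 1.505 (1/kΩ).
R_E takes the fraction G_k/ΣG = 0.6289/1.505 = 0.4178, so I = 6.10 × 0.4178 = 2.548 mA.

I ≈ 2.55 mA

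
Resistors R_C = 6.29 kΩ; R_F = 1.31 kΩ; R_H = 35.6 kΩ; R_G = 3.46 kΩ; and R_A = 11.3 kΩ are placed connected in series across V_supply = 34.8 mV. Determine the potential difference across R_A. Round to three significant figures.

Total series resistance ΣR = 6.29 + 1.31 + 35.6 + 3.46 + 11.3 = 57.96 kΩ.
Voltage divider: V = V_supply · (11.30 / 57.96) = 34.8 × 0.1950 = 6.785 mV.

V ≈ 6.78 mV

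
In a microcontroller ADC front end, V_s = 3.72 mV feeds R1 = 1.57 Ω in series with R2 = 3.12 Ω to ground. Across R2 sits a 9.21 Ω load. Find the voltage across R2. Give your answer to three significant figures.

The load sits in parallel with R2, giving an effective lower resistance R2' = R2·R_L/(R2+R_L) = 2.331 Ω.
Voltage divider with the loaded lower leg: V_out = 3.72 × 2.331/(1.57 + 2.331) = 3.72 × 0.5975 = 2.223 mV.
(Unloaded it would be 2.47 mV; the load pulls it down.)

V_out ≈ 2.22 mV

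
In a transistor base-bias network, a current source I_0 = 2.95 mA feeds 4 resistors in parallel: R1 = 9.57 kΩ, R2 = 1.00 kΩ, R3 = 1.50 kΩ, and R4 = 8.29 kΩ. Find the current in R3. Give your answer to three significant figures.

I ≈ 1.04 mA

Conductances: ΣG = 1/9.57 + 1/1.00 + 1/1.50 + 1/8.29 = 1.892 (1/kΩ).
R3 takes the fraction G_k/ΣG = 0.6667/1.892 = 0.3524, so I = 2.95 × 0.3524 = 1.040 mA.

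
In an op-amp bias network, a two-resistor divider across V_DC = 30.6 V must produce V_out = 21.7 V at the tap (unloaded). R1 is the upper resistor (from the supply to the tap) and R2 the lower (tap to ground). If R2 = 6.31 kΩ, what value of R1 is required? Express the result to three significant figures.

R1 ≈ 2.59 kΩ

The divider ratio is R2/(R1+R2) = 21.7/30.6 = 0.7092.
R1 = R2·(1/k − 1) = 6.31 × 0.4101 = 2.588 kΩ.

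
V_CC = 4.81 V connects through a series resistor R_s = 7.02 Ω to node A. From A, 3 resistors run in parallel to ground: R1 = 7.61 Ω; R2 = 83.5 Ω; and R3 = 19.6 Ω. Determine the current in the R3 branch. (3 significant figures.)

Parallel bank: R_p = 1/(1/7.61 + 1/83.5 + 1/19.6) = 5.144 Ω.
V_A = 4.81 × 5.144/12.16 = 2.034 V.
Branch current I = V_A/R3 = 2.034/19.6 = 0.1038 A.
(Equivalently: I_total = 0.3954 A, then current-divider fraction G_k/ΣG = 0.2624.)

I ≈ 0.104 A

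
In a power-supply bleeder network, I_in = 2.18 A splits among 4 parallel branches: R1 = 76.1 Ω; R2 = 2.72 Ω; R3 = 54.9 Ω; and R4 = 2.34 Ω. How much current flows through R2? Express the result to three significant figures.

Conductances: ΣG = 1/76.1 + 1/2.72 + 1/54.9 + 1/2.34 = 0.8264 (1/Ω).
By the current-divider rule, I = I_in · G_k/ΣG = 2.18 × 0.4449 = 0.9699 A.

I ≈ 0.970 A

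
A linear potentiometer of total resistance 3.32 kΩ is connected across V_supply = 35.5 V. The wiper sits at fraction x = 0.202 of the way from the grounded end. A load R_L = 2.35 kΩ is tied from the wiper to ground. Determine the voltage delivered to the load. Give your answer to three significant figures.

V_out ≈ 5.84 V

The pot divides into 2.649 kΩ above the wiper and 0.6706 kΩ below.
R_L loads the lower segment: effective lower R = 0.5217 kΩ.
Then V_out = V_supply · 0.5217/(2.649 + 0.5217) = 5.841 V.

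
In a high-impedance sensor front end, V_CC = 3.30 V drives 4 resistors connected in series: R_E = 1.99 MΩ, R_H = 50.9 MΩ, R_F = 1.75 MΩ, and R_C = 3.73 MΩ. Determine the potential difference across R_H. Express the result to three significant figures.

Series total: ΣR = 1.99 + 50.9 + 1.75 + 3.73 = 58.37 MΩ.
V = V_CC · R/ΣR = 3.30 × 0.8720 = 2.878 V.

V ≈ 2.88 V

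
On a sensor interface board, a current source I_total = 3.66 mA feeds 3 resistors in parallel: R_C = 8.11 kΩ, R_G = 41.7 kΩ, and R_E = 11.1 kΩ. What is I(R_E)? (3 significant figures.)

Conductances: ΣG = 1/8.11 + 1/41.7 + 1/11.1 = 0.2374 (1/kΩ).
Current divider: I(R_E) = I_total · G_k/ΣG = 3.66 × (0.09009/0.2374) = 3.66 × 0.3795 = 1.389 mA.

I ≈ 1.39 mA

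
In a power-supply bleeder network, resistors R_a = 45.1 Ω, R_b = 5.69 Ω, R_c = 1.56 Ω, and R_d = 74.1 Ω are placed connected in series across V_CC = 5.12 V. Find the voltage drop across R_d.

V ≈ 3.00 V

Series total: ΣR = 45.1 + 5.69 + 1.56 + 74.1 = 126.5 Ω.
By the voltage-divider rule, V = 5.12 × 74.10/126.5 = 3.000 V.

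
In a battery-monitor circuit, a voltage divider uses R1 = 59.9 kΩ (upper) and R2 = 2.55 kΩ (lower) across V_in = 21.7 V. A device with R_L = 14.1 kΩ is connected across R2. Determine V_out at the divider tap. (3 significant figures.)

R2 ‖ R_L = (2.55 × 14.1)/(2.55 + 14.1) = 2.159 kΩ.
Then V_out = V_in · R2'/(R1 + R2') = 21.7 × 2.159/62.06 = 0.7551 V.
(Unloaded it would be 0.886 V; the load pulls it down.)

V_out ≈ 0.755 V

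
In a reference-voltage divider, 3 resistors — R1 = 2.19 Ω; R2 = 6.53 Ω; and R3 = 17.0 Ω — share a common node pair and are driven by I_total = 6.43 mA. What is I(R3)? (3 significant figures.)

ΣG = 1/2.19 + 1/6.53 + 1/17.0 = 0.6686.
By the current-divider rule, I = I_total · G_k/ΣG = 6.43 × 0.08798 = 0.5657 mA.

I ≈ 0.566 mA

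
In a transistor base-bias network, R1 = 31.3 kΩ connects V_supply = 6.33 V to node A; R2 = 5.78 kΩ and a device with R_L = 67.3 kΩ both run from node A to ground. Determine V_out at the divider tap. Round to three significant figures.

V_out ≈ 0.920 V

First combine the lower leg with the load: R2 ‖ R_L = 5.323 kΩ.
Now apply the divider: V_out = 6.33 × 0.1453 = 0.9200 V.
(Unloaded it would be 0.987 V; the load pulls it down.)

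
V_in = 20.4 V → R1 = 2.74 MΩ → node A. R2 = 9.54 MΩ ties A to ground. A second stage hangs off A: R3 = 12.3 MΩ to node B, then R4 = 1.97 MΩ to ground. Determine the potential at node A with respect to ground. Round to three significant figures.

The second stage (R3 + R4 = 14.27 MΩ) loads node A in parallel with R2.
Effective lower resistance at A: R2 ‖ 14.27 = 5.718 MΩ.
First divider: V_A = V_in · 5.718/(2.74 + 5.718) = 13.79 V.

V_A ≈ 13.8 V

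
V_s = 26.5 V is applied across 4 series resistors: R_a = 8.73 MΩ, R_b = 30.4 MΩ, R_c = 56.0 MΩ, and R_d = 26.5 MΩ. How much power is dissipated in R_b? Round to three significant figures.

The common current is I = 26.5/121.6 = 0.2179 µA.
P(R_b) = I²·R_b = (0.2179)² × 30.4 = 1.443 µW.

P ≈ 1.44 µW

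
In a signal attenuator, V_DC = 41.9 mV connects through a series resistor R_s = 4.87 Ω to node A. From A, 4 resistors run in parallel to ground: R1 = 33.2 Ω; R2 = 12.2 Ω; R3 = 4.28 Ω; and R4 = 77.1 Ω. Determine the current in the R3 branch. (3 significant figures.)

Parallel bank: R_p = 1/(1/33.2 + 1/12.2 + 1/4.28 + 1/77.1) = 2.788 Ω.
V_A by voltage divider: V_A = 41.9 × 2.788/(4.87 + 2.788) = 15.25 mV.
I(R3) = V_A / R3 = 15.25/4.28 = 3.564 mA.

I ≈ 3.56 mA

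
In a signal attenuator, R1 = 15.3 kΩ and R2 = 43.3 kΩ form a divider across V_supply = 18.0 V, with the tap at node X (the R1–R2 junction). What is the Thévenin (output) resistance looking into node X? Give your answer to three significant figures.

R_th ≈ 11.3 kΩ

Looking into X with the source shorted: R_th = R1·R2/(R1+R2) = 15.30 × 43.3/58.60 = 11.31 kΩ.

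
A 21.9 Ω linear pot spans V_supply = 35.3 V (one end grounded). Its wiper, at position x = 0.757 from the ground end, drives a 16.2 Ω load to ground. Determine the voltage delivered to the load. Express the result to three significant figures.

V_out ≈ 21.4 V

Split the track: R_lower = x·R_p = 16.58 Ω, R_upper = (1−x)·R_p = 5.322 Ω.
R_L loads the lower segment: effective lower R = 8.193 Ω.
Then V_out = V_supply · 8.193/(5.322 + 8.193) = 21.40 V.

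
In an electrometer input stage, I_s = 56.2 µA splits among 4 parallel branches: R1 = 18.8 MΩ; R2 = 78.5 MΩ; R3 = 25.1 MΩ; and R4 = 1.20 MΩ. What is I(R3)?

I ≈ 2.38 µA

Conductances: ΣG = 1/18.8 + 1/78.5 + 1/25.1 + 1/1.20 = 0.9391 (1/MΩ).
Current divider: I(R3) = I_s · G_k/ΣG = 56.2 × (0.03984/0.9391) = 56.2 × 0.04242 = 2.384 µA.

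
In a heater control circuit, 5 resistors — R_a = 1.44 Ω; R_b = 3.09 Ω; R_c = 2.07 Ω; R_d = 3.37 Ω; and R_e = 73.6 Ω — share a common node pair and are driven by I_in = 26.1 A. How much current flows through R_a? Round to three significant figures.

I ≈ 10.0 A

ΣG = 1/1.44 + 1/3.09 + 1/2.07 + 1/3.37 + 1/73.6 = 1.811.
Current divider: I(R_a) = I_in · G_k/ΣG = 26.1 × (0.6944/1.811) = 26.1 × 0.3834 = 10.01 A.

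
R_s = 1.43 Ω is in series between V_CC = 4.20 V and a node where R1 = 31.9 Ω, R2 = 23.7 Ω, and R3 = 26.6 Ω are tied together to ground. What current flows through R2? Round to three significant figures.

I ≈ 0.153 A

Combine the parallel branches: R_p = (1/31.9 + 1/23.7 + 1/26.6)⁻¹ = 8.998 Ω.
V_A by voltage divider: V_A = 4.20 × 8.998/(1.43 + 8.998) = 3.624 V.
I(R2) = V_A / R2 = 3.624/23.7 = 0.1529 A.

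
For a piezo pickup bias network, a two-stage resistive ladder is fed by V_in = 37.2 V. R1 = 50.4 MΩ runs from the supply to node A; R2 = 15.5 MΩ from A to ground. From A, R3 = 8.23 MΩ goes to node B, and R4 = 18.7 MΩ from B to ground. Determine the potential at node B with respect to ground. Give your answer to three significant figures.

The second stage (R3 + R4 = 26.93 MΩ) loads node A in parallel with R2.
Effective lower resistance at A: R2 ‖ 26.93 = 9.838 MΩ.
V_A = 37.2 × 9.838/(50.4 + 9.838) = 6.075 V.
V_B = V_A × 0.6944 = 4.219 V.

V_B ≈ 4.22 V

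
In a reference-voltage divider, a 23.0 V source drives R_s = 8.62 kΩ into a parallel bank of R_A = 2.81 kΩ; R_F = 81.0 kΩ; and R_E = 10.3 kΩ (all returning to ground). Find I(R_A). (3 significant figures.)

Parallel bank: R_p = 1/(1/2.81 + 1/81.0 + 1/10.3) = 2.149 kΩ.
V_A by voltage divider: V_A = 23.0 × 2.149/(8.62 + 2.149) = 4.590 V.
I(R_A) = V_A / R_A = 4.590/2.81 = 1.633 mA.
(Check via current divider: I_total = 2.136 mA; share G_k/ΣG = 0.7648 → same result.)

I ≈ 1.63 mA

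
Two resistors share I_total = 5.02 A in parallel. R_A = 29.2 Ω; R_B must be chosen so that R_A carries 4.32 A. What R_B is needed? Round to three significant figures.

In a two-way split, I_A/I_total = R_B/(R_A + R_B).
4.32/5.02 = R_B/(R_A + R_B) → R_B = R_A · (0.8606)/(1 − 0.8606) = 29.2 × 6.171 = 180.2 Ω.

R_B ≈ 180 Ω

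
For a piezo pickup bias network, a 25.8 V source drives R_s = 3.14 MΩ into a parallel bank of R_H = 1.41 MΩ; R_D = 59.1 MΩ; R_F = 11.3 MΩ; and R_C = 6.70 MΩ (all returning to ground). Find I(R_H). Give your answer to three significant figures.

I ≈ 4.54 µA

Parallel bank: R_p = 1/(1/1.41 + 1/59.1 + 1/11.3 + 1/6.70) = 1.037 MΩ.
Node voltage V_A = V_in · R_p/(R_s + R_p) = 25.8 × 0.2483 = 6.407 V.
Branch current I = V_A/R_H = 6.407/1.41 = 4.544 µA.
(Equivalently: I_total = 6.176 µA, then current-divider fraction G_k/ΣG = 0.7358.)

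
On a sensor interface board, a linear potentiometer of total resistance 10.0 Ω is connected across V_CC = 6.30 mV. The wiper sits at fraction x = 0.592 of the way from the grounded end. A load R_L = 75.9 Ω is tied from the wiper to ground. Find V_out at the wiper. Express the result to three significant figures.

Lower segment x·R_p = 5.920 Ω; upper segment (1−x)·R_p = 4.080 Ω.
Lower segment in parallel with the load: 5.920 ‖ 75.9 = 5.492 Ω.
V_out = 6.30 × 5.492/(4.080 + 5.492) = 3.615 mV.
(Unloaded: V_out = x·V_CC = 3.73 mV.)

V_out ≈ 3.61 mV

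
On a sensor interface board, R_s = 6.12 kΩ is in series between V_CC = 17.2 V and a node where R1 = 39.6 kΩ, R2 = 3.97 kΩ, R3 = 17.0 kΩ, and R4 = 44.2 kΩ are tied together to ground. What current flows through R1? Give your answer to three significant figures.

Equivalent of the parallel group: R_p = 2.789 kΩ.
V_A by voltage divider: V_A = 17.2 × 2.789/(6.12 + 2.789) = 5.384 V.
I(R1) = V_A / R1 = 5.384/39.6 = 0.1360 mA.

I ≈ 0.136 mA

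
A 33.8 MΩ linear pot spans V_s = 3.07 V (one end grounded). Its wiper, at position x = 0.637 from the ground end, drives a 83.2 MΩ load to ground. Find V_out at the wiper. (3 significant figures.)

The pot divides into 12.27 MΩ above the wiper and 21.53 MΩ below.
(x·R_p) ‖ R_L = 17.10 MΩ.
V_out = 3.07 × 17.10/(12.27 + 17.10) = 1.788 V.

V_out ≈ 1.79 V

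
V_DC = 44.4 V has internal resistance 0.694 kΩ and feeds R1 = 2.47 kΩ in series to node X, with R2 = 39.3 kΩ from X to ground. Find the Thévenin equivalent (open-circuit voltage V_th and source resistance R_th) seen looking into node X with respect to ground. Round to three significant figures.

R1' = 0.694 + 2.47 = 3.164 kΩ (source resistance + R1).
Open-circuit (no load on X): V_th = V_DC · R2/(R1' + R2) = 44.4 × 39.3/(3.164 + 39.3) = 41.09 V.
Zeroing V_DC shorts the top of R1' to ground, so R_th = R1' ‖ R2 = 2.928 kΩ.

V_th ≈ 41.1 V, R_th ≈ 2.93 kΩ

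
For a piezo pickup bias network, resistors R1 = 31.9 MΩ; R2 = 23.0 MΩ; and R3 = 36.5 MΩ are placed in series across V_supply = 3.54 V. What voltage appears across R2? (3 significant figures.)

Total series resistance ΣR = 31.9 + 23.0 + 36.5 = 91.40 MΩ.
V = V_supply · R/ΣR = 3.54 × 0.2516 = 0.8908 V.

V ≈ 0.891 V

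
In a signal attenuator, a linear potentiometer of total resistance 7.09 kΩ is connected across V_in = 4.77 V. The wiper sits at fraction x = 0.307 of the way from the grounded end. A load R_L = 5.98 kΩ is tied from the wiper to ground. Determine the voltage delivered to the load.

V_out ≈ 1.17 V

Lower segment x·R_p = 2.177 kΩ; upper segment (1−x)·R_p = 4.913 kΩ.
Lower segment in parallel with the load: 2.177 ‖ 5.98 = 1.596 kΩ.
Loaded-divider output: V_out = 4.77 × 0.2452 = 1.169 V.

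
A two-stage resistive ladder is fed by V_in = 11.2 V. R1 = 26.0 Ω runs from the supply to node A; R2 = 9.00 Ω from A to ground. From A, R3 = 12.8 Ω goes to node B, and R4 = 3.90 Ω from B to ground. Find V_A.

V_A ≈ 2.06 V

Node A sees R2 in parallel with the series input of stage 2, R3 + R4 = 16.70 Ω.
R2 ‖ (R3+R4) = 5.848 Ω.
V_A = 11.2 × 5.848/(26.0 + 5.848) = 2.057 V.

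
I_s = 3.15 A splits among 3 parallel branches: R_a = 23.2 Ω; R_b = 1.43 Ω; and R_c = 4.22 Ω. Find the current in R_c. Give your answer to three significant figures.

I ≈ 0.762 A

Total conductance ΣG = 1/23.2 + 1/1.43 + 1/4.22 = 0.9794 (units of 1/Ω).
Current divider: I(R_c) = I_s · G_k/ΣG = 3.15 × (0.2370/0.9794) = 3.15 × 0.2420 = 0.7622 A.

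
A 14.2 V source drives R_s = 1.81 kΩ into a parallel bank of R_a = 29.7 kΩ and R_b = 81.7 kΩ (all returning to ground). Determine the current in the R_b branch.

Combine the parallel branches: R_p = (1/29.7 + 1/81.7)⁻¹ = 21.78 kΩ.
V_A by voltage divider: V_A = 14.2 × 21.78/(1.81 + 21.78) = 13.11 V.
Branch current I = V_A/R_b = 13.11/81.7 = 0.1605 mA.
(Check via current divider: I_total = 0.6019 mA; share G_k/ΣG = 0.2666 → same result.)

I ≈ 0.160 mA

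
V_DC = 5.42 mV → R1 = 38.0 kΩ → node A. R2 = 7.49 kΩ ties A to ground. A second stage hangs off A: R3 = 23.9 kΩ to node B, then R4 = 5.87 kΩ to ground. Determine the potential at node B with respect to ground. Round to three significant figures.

Looking into the second stage from A: R3 + R4 = 29.77 kΩ appears in parallel with R2.
Effective lower resistance at A: R2 ‖ 29.77 = 5.984 kΩ.
First divider: V_A = V_DC · 5.984/(38.0 + 5.984) = 0.7374 mV.
V_B = V_A × 0.1972 = 0.1454 mV.

V_B ≈ 0.145 mV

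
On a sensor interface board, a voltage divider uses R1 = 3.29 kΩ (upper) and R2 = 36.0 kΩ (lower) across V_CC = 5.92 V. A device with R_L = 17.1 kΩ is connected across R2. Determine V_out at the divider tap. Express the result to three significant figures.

V_out ≈ 4.61 V

First combine the lower leg with the load: R2 ‖ R_L = 11.59 kΩ.
Then V_out = V_CC · R2'/(R1 + R2') = 5.92 × 11.59/14.88 = 4.611 V.
(Unloaded it would be 5.42 V; the load pulls it down.)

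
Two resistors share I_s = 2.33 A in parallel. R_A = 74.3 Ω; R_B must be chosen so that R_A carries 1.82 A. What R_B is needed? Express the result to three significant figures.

R_B ≈ 265 Ω

The fraction through R_A equals R_B/(R_A+R_B).
1.82/2.33 = R_B/(R_A + R_B) → R_B = R_A · (0.7811)/(1 − 0.7811) = 74.3 × 3.569 = 265.1 Ω.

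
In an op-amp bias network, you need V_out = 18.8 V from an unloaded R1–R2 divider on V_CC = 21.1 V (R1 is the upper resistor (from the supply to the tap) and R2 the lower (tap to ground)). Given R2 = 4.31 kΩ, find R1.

R1 ≈ 0.527 kΩ

The divider ratio is R2/(R1+R2) = 18.8/21.1 = 0.8910.
R1 = R2·(1/k − 1) = 4.31 × 0.1223 = 0.5273 kΩ.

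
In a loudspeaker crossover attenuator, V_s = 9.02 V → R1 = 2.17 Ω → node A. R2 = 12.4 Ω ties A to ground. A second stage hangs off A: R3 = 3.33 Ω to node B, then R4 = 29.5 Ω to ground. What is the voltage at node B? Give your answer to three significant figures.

Node A sees R2 in parallel with the series input of stage 2, R3 + R4 = 32.83 Ω.
R2 ‖ (R3+R4) = 9.000 Ω.
V_A = 9.02 × 9.000/(2.17 + 9.000) = 7.268 V.
Stage 2 is unloaded, so V_B = V_A · R4/(R3+R4) = 7.268 × 29.5/32.83 = 6.531 V.

V_B ≈ 6.53 V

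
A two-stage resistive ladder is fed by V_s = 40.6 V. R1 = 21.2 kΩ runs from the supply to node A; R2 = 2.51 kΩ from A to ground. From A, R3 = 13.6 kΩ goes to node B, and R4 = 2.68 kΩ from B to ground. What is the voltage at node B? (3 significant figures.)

V_B ≈ 0.622 V

The second stage (R3 + R4 = 16.28 kΩ) loads node A in parallel with R2.
R2 ‖ (R3+R4) = 2.175 kΩ.
First divider: V_A = V_s · 2.175/(21.2 + 2.175) = 3.777 V.
V_B = V_A × 0.1646 = 0.6218 V.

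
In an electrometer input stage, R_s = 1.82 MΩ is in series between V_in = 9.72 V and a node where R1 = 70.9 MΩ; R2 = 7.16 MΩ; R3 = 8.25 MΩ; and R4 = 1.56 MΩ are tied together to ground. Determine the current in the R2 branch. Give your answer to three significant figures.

I ≈ 0.509 µA

Parallel bank: R_p = 1/(1/70.9 + 1/7.16 + 1/8.25 + 1/1.56) = 1.092 MΩ.
Node voltage V_A = V_in · R_p/(R_s + R_p) = 9.72 × 0.3749 = 3.644 V.
I(R2) = V_A / R2 = 3.644/7.16 = 0.5090 µA.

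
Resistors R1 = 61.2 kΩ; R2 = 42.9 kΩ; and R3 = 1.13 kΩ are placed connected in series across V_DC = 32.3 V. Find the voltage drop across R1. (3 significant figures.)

V ≈ 18.8 V

Total series resistance ΣR = 61.2 + 42.9 + 1.13 = 105.2 kΩ.
Voltage divider: V = V_DC · (61.20 / 105.2) = 32.3 × 0.5816 = 18.79 V.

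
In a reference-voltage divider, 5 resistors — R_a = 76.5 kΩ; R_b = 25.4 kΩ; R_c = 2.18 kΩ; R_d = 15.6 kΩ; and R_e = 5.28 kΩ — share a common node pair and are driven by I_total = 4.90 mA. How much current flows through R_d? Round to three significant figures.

I ≈ 0.411 mA

ΣG = 1/76.5 + 1/25.4 + 1/2.18 + 1/15.6 + 1/5.28 = 0.7647.
By the current-divider rule, I = I_total · G_k/ΣG = 4.90 × 0.08383 = 0.4108 mA.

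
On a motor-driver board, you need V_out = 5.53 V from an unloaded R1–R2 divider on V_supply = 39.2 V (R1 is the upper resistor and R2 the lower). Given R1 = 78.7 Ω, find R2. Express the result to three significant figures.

R2 ≈ 12.9 Ω

V_out/V_supply = R2/(R1+R2) = 0.1411.
So R2 = R1 · V_out/(V_supply − V_out) = 78.7 × 5.53/(39.2 − 5.53) = 78.7 × 0.1642 = 12.93 Ω.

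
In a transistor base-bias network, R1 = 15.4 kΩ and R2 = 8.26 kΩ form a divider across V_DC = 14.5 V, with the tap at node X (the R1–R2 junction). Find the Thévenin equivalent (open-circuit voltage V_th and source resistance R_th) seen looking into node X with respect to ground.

V_th ≈ 5.06 V, R_th ≈ 5.38 kΩ

With X open, the divider is unloaded: V_th = 14.5 × 8.26/23.66 = 5.062 V.
Zeroing V_DC shorts the top of R1 to ground, so R_th = R1 ‖ R2 = 5.376 kΩ.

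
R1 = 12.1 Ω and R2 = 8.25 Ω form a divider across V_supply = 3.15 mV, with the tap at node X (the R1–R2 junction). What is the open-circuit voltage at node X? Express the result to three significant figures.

With X open, the divider is unloaded: V_th = 3.15 × 8.25/20.35 = 1.277 mV.

V_th ≈ 1.28 mV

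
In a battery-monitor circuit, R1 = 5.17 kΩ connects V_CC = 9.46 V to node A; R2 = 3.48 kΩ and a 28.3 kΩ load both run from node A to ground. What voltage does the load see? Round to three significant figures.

First combine the lower leg with the load: R2 ‖ R_L = 3.099 kΩ.
Now apply the divider: V_out = 9.46 × 0.3748 = 3.545 V.
(Unloaded it would be 3.81 V; the load pulls it down.)

V_out ≈ 3.55 V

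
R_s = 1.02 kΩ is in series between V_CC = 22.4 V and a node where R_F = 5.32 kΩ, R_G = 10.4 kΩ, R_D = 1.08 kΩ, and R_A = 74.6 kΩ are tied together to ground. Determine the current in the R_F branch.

I ≈ 1.87 mA

Equivalent of the parallel group: R_p = 0.8174 kΩ.
V_A by voltage divider: V_A = 22.4 × 0.8174/(1.02 + 0.8174) = 9.965 V.
I(R_F) = V_A / R_F = 9.965/5.32 = 1.873 mA.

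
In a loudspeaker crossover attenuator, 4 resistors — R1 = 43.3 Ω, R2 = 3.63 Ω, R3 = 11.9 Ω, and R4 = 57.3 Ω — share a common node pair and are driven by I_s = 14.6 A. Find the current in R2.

Total conductance ΣG = 1/43.3 + 1/3.63 + 1/11.9 + 1/57.3 = 0.4001 (units of 1/Ω).
R2 takes the fraction G_k/ΣG = 0.2755/0.4001 = 0.6886, so I = 14.6 × 0.6886 = 10.05 A.

I ≈ 10.1 A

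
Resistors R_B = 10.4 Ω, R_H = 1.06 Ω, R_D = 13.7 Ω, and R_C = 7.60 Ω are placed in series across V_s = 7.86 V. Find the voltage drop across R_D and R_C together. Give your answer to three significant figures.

Series total: ΣR = 10.4 + 1.06 + 13.7 + 7.60 = 32.76 Ω.
R_{R_D..R_C} = 13.7 + 7.60 = 21.30 Ω.
Voltage divider: V = V_s · (21.30 / 32.76) = 7.86 × 0.6502 = 5.110 V.

V ≈ 5.11 V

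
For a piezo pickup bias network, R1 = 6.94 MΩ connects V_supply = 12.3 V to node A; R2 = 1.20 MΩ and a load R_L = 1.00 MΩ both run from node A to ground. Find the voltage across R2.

R2 ‖ R_L = (1.20 × 1.00)/(1.20 + 1.00) = 0.5455 MΩ.
Then V_out = V_supply · R2'/(R1 + R2') = 12.3 × 0.5455/7.485 = 0.8963 V.

V_out ≈ 0.896 V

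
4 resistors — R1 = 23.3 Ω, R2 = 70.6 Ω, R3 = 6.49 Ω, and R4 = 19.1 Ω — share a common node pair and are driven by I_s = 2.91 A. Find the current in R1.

I ≈ 0.474 A

ΣG = 1/23.3 + 1/70.6 + 1/6.49 + 1/19.1 = 0.2635.
Current divider: I(R1) = I_s · G_k/ΣG = 2.91 × (0.04292/0.2635) = 2.91 × 0.1629 = 0.4739 A.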